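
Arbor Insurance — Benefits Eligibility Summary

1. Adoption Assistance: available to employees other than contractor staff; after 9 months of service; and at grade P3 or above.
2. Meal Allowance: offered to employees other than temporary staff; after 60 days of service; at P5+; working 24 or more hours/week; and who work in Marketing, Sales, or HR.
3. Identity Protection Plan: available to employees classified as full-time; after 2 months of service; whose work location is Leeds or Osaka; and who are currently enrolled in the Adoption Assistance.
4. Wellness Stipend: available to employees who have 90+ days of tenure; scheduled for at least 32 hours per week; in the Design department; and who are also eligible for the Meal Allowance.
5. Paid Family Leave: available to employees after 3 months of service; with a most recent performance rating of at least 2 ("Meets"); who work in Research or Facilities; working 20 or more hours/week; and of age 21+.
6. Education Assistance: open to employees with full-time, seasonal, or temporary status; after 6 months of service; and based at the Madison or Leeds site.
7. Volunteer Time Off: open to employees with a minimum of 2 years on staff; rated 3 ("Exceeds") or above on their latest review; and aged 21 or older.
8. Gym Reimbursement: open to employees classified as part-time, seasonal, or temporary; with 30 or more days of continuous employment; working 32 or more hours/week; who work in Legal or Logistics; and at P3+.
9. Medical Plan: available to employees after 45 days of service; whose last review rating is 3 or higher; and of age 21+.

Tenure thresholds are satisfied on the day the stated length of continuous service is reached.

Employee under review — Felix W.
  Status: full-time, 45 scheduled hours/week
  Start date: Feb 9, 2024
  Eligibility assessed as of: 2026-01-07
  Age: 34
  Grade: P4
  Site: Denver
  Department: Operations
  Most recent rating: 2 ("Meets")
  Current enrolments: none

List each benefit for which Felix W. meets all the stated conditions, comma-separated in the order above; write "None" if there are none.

Service from Feb 9, 2024 to 2026-01-07: 698 days.
Adoption Assistance — status full-time ✓ (not excluded); service 698 days ≥ 9 months (≈270 days) ✓; grade P4 ≥ P3 ✓ → eligible.
Meal Allowance — status full-time ✓ (not excluded); service 698 days ≥ 60 days ✓; grade P4 < P5 ✗ → not eligible.
Identity Protection Plan — status full-time ✓; service 698 days ≥ 2 months (≈60 days) ✓; site Denver ✗ (not Leeds or Osaka) → not eligible.
Wellness Stipend — service 698 days ≥ 90 days ✓; 45 hrs/wk ≥ 32 ✓; dept Operations ✗ → not eligible.
Paid Family Leave — service 698 days ≥ 3 months (≈90 days) ✓; rating 2 ≥ 2 ✓; dept Operations ✗ → not eligible.
Education Assistance — status full-time ✓; service 698 days ≥ 6 months (≈180 days) ✓; site Denver ✗ (not Madison or Leeds) → not eligible.
Volunteer Time Off — service 698 days < 2 years (≈730 days) ✗ → not eligible.
Gym Reimbursement — status full-time ✗ (requires part-time, seasonal, or temporary) → not eligible.
Medical Plan — service 698 days ≥ 45 days ✓; rating 2 < 3 ✗ → not eligible.

Adoption Assistance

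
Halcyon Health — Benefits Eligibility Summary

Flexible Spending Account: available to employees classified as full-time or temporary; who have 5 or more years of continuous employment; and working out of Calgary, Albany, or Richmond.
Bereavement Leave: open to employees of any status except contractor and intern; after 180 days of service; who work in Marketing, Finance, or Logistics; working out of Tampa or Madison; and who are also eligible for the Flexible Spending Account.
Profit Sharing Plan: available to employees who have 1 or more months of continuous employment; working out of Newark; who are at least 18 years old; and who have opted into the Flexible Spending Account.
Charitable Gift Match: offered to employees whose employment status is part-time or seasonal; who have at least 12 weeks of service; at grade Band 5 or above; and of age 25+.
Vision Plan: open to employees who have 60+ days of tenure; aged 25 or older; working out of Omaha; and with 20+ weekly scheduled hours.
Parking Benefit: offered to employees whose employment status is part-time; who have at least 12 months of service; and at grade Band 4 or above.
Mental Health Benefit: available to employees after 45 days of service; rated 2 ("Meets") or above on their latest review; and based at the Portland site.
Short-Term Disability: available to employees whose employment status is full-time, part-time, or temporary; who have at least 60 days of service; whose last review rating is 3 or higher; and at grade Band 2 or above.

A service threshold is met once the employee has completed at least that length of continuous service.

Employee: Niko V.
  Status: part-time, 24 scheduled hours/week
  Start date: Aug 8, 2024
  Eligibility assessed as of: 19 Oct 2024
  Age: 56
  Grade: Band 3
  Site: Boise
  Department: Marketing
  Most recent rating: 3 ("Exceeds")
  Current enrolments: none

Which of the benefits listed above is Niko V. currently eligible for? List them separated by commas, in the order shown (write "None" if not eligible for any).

Short-Term Disability

Service from Aug 8, 2024 to 19 Oct 2024: 72 days.
Flexible Spending Account — status part-time ✗ (requires full-time or temporary) → not eligible.
Bereavement Leave — status part-time ✓ (not excluded); service 72 days < 180 days ✗ → not eligible.
Profit Sharing Plan — service 72 days ≥ 1 month (≈30 days) ✓; site Boise ✗ (not Newark) → not eligible.
Charitable Gift Match — status part-time ✓; service 72 days < 12 weeks (≈84 days) ✗ → not eligible.
Vision Plan — service 72 days ≥ 60 days ✓; age 56 ≥ 25 ✓; site Boise ✗ (not Omaha) → not eligible.
Parking Benefit — status part-time ✓; service 72 days < 12 months (≈360 days) ✗ → not eligible.
Mental Health Benefit — service 72 days ≥ 45 days ✓; rating 3 ≥ 2 ✓; site Boise ✗ (not Portland) → not eligible.
Short-Term Disability — status part-time ✓; service 72 days ≥ 60 days ✓; rating 3 ≥ 3 ✓; grade Band 3 ≥ Band 2 ✓ → eligible.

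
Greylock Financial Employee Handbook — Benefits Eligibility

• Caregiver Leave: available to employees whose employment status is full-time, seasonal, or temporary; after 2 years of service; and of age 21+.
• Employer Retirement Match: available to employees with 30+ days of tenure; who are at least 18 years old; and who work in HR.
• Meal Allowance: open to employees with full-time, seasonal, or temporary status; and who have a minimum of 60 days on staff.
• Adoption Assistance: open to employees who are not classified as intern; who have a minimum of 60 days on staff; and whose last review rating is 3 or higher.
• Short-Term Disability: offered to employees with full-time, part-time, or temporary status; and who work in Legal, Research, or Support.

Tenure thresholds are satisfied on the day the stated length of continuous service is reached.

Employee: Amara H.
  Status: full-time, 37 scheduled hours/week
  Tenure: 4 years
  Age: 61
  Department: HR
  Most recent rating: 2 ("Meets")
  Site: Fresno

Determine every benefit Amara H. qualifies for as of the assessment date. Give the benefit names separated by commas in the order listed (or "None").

Caregiver Leave — status full-time ✓; service 4 years ≥ 2 years ✓; age 61 ≥ 21 ✓ → eligible.
Employer Retirement Match — service 4 years ≥ 30 days ✓; age 61 ≥ 18 ✓; dept HR ✓ → eligible.
Meal Allowance — status full-time ✓; service 4 years ≥ 60 days ✓ → eligible.
Adoption Assistance — status full-time ✓ (not excluded); service 4 years ≥ 60 days ✓; rating 2 < 3 ✗ → not eligible.
Short-Term Disability — status full-time ✓; dept HR ✗ → not eligible.

Caregiver Leave, Employer Retirement Match, Meal Allowance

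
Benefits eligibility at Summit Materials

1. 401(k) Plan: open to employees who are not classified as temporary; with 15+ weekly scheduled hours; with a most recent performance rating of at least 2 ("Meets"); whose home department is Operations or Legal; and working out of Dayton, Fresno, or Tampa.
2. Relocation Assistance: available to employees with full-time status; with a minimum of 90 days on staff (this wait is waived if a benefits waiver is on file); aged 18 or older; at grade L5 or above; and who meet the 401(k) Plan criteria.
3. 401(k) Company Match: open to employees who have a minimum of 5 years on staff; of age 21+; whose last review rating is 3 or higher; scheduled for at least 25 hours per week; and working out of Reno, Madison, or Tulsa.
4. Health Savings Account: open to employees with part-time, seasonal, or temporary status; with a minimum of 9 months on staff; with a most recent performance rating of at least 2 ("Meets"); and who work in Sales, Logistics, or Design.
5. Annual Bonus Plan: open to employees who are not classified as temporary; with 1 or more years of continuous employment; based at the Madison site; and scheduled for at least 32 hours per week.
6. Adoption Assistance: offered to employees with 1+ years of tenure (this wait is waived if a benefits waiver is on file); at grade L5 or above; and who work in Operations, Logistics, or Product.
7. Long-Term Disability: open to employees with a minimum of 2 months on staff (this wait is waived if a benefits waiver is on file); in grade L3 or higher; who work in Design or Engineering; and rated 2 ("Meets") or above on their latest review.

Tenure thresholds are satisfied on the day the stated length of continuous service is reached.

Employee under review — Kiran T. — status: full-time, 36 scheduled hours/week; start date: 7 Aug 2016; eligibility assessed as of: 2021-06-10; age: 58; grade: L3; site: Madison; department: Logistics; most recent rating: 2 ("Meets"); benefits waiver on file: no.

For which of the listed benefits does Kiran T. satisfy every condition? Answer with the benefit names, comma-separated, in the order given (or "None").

Annual Bonus Plan

Service from 7 Aug 2016 to 2021-06-10: 1768 days.
401(k) Plan — status full-time ✓ (not excluded); 36 hrs/wk ≥ 15 ✓; rating 2 ≥ 2 ✓; dept Logistics ✗ → not eligible.
Relocation Assistance — status full-time ✓; no waiver, service 1768 days ≥ 90 days ✓; age 58 ≥ 18 ✓; grade L3 < L5 ✗ → not eligible.
401(k) Company Match — service 1768 days < 5 years (≈1825 days) ✗ → not eligible.
Health Savings Account — status full-time ✗ (requires part-time, seasonal, or temporary) → not eligible.
Annual Bonus Plan — status full-time ✓ (not excluded); service 1768 days ≥ 1 year (≈365 days) ✓; site Madison ✓; 36 hrs/wk ≥ 32 ✓ → eligible.
Adoption Assistance — no waiver, service 1768 days ≥ 1 year (≈365 days) ✓; grade L3 < L5 ✗ → not eligible.
Long-Term Disability — no waiver, service 1768 days ≥ 2 months (≈60 days) ✓; grade L3 ≥ L3 ✓; dept Logistics ✗ → not eligible.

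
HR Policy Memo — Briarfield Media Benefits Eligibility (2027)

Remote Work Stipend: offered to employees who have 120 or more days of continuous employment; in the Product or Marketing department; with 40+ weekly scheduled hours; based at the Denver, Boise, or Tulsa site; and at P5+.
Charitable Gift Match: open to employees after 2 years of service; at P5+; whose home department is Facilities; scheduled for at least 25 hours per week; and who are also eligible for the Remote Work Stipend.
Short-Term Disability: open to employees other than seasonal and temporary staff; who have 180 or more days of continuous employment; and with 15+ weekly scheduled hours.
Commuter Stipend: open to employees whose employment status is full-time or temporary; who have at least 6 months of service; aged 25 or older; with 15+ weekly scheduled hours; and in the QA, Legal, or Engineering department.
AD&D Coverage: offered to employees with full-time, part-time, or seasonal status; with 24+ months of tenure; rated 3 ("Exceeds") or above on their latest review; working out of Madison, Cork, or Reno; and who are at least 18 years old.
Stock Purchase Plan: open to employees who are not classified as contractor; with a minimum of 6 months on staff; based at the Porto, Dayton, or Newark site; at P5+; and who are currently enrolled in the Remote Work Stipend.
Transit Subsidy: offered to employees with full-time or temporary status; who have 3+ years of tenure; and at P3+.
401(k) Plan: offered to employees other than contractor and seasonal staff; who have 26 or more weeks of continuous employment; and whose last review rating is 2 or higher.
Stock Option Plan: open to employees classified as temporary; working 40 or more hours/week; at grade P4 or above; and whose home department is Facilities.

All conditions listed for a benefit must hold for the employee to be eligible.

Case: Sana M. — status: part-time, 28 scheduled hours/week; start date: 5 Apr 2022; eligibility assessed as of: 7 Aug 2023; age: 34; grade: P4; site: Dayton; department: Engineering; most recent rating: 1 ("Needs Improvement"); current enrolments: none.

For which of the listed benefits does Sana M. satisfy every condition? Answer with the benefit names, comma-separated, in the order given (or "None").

Short-Term Disability

Service from 5 Apr 2022 to 7 Aug 2023: 489 days.
Remote Work Stipend — service 489 days ≥ 120 days ✓; dept Engineering ✗ → not eligible.
Charitable Gift Match — service 489 days < 2 years (≈730 days) ✗ → not eligible.
Short-Term Disability — status part-time ✓ (not excluded); service 489 days ≥ 180 days ✓; 28 hrs/wk ≥ 15 ✓ → eligible.
Commuter Stipend — status part-time ✗ (requires full-time or temporary) → not eligible.
AD&D Coverage — status part-time ✓; service 489 days < 24 months (≈720 days) ✗ → not eligible.
Stock Purchase Plan — status part-time ✓ (not excluded); service 489 days ≥ 6 months (≈180 days) ✓; site Dayton ✓; grade P4 < P5 ✗ → not eligible.
Transit Subsidy — status part-time ✗ (requires full-time or temporary) → not eligible.
401(k) Plan — status part-time ✓ (not excluded); service 489 days ≥ 26 weeks (≈182 days) ✓; rating 1 < 2 ✗ → not eligible.
Stock Option Plan — status part-time ✗ (requires temporary) → not eligible.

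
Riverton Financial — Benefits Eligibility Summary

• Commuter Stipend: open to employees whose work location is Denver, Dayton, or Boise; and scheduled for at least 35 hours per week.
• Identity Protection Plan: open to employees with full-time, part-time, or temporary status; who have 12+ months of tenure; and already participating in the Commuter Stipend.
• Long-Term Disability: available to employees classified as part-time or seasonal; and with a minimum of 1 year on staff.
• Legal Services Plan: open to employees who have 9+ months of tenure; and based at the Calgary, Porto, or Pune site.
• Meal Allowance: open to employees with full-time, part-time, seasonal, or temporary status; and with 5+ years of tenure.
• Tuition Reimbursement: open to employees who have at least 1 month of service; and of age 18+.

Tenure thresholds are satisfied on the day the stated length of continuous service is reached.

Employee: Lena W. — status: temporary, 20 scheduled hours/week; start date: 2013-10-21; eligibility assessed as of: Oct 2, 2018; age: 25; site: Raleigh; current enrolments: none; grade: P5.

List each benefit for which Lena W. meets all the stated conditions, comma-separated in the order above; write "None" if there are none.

Service from 2013-10-21 to Oct 2, 2018: 1807 days.
Commuter Stipend — site Raleigh ✗ (not Denver, Dayton, or Boise) → not eligible.
Identity Protection Plan — status temporary ✓; service 1807 days ≥ 12 months (≈360 days) ✓; not enrolled in Commuter Stipend ✗ → not eligible.
Long-Term Disability — status temporary ✗ (requires part-time or seasonal) → not eligible.
Legal Services Plan — service 1807 days ≥ 9 months (≈270 days) ✓; site Raleigh ✗ (not Calgary, Porto, or Pune) → not eligible.
Meal Allowance — status temporary ✓; service 1807 days < 5 years (≈1825 days) ✗ → not eligible.
Tuition Reimbursement — service 1807 days ≥ 1 month (≈30 days) ✓; age 25 ≥ 18 ✓ → eligible.

Tuition Reimbursement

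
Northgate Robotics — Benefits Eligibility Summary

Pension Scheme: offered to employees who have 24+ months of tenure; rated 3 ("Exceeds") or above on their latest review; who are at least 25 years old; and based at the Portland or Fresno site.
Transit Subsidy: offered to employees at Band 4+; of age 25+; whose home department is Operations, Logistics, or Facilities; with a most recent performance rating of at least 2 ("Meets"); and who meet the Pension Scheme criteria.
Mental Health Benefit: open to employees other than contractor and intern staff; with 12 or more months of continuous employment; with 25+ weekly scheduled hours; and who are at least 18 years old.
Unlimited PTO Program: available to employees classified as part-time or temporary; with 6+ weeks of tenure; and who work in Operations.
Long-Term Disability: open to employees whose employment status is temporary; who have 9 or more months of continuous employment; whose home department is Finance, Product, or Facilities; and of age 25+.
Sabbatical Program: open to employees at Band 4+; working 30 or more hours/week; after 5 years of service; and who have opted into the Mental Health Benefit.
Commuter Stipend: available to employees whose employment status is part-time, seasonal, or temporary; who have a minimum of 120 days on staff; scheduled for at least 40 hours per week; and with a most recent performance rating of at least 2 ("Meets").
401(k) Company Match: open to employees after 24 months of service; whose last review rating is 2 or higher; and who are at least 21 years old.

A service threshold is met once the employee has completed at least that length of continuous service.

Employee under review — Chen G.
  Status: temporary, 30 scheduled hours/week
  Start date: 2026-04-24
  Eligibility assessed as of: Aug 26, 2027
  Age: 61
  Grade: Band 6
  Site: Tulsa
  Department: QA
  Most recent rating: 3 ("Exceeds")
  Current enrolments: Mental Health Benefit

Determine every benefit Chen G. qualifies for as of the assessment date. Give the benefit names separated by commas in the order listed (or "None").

Service from 2026-04-24 to Aug 26, 2027: 489 days.
Pension Scheme — service 489 days < 24 months (≈720 days) ✗ → not eligible.
Transit Subsidy — grade Band 6 ≥ Band 4 ✓; age 61 ≥ 25 ✓; dept QA ✗ → not eligible.
Mental Health Benefit — status temporary ✓ (not excluded); service 489 days ≥ 12 months (≈360 days) ✓; 30 hrs/wk ≥ 25 ✓; age 61 ≥ 18 ✓ → eligible.
Unlimited PTO Program — status temporary ✓; service 489 days ≥ 6 weeks (≈42 days) ✓; dept QA ✗ → not eligible.
Long-Term Disability — status temporary ✓; service 489 days ≥ 9 months (≈270 days) ✓; dept QA ✗ → not eligible.
Sabbatical Program — grade Band 6 ≥ Band 4 ✓; 30 hrs/wk ≥ 30 ✓; service 489 days < 5 years (≈1825 days) ✗ → not eligible.
Commuter Stipend — status temporary ✓; service 489 days ≥ 120 days ✓; 30 hrs/wk < 40 ✗ → not eligible.
401(k) Company Match — service 489 days < 24 months (≈720 days) ✗ → not eligible.

Mental Health Benefit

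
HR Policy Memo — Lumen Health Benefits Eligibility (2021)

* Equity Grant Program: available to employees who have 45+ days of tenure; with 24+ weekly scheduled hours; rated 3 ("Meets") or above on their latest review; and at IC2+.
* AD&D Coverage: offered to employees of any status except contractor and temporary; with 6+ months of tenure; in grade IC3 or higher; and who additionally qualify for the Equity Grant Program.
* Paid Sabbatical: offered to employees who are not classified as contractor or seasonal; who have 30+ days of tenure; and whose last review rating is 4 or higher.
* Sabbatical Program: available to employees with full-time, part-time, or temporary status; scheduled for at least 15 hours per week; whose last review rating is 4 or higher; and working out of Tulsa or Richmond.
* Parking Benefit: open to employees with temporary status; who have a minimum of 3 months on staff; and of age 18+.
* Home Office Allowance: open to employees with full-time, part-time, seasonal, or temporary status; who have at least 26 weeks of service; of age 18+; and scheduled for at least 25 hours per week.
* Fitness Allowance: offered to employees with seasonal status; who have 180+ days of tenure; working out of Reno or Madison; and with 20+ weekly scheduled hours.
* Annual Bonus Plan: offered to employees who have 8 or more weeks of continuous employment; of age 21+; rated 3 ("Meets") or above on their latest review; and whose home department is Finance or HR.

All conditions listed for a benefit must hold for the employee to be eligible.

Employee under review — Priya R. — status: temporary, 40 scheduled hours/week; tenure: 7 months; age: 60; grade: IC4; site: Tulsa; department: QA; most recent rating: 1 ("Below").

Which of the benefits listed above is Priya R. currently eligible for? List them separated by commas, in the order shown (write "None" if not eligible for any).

Equity Grant Program — service 7 months ≥ 45 days ✓; 40 hrs/wk ≥ 24 ✓; rating 1 < 3 ✗ → not eligible.
AD&D Coverage — status temporary ✗ (excluded) → not eligible.
Paid Sabbatical — status temporary ✓ (not excluded); service 7 months ≥ 30 days ✓; rating 1 < 4 ✗ → not eligible.
Sabbatical Program — status temporary ✓; 40 hrs/wk ≥ 15 ✓; rating 1 < 4 ✗ → not eligible.
Parking Benefit — status temporary ✓; service 7 months ≥ 3 months ✓; age 60 ≥ 18 ✓ → eligible.
Home Office Allowance — status temporary ✓; service 7 months ≥ 26 weeks (≈182 days) ✓; age 60 ≥ 18 ✓; 40 hrs/wk ≥ 25 ✓ → eligible.
Fitness Allowance — status temporary ✗ (requires seasonal) → not eligible.
Annual Bonus Plan — service 7 months ≥ 8 weeks (≈56 days) ✓; age 60 ≥ 21 ✓; rating 1 < 3 ✗ → not eligible.

Parking Benefit, Home Office Allowance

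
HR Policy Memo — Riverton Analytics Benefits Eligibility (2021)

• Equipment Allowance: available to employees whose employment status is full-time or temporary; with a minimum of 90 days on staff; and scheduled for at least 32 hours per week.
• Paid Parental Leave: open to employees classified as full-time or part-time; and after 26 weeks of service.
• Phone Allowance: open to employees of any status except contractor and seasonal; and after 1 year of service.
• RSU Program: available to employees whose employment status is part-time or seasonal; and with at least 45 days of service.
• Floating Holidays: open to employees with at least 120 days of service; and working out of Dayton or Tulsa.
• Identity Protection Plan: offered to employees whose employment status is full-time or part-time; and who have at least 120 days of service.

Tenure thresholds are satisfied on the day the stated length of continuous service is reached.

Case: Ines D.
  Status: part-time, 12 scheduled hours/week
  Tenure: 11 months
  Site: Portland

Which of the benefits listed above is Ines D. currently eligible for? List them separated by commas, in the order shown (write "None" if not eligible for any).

Paid Parental Leave, RSU Program, Identity Protection Plan

Equipment Allowance — status part-time ✗ (requires full-time or temporary) → not eligible.
Paid Parental Leave — status part-time ✓; service 11 months ≥ 26 weeks (≈182 days) ✓ → eligible.
Phone Allowance — status part-time ✓ (not excluded); service 11 months < 1 year (≈365 days) ✗ → not eligible.
RSU Program — status part-time ✓; service 11 months ≥ 45 days ✓ → eligible.
Floating Holidays — service 11 months ≥ 120 days ✓; site Portland ✗ (not Dayton or Tulsa) → not eligible.
Identity Protection Plan — status part-time ✓; service 11 months ≥ 120 days ✓ → eligible.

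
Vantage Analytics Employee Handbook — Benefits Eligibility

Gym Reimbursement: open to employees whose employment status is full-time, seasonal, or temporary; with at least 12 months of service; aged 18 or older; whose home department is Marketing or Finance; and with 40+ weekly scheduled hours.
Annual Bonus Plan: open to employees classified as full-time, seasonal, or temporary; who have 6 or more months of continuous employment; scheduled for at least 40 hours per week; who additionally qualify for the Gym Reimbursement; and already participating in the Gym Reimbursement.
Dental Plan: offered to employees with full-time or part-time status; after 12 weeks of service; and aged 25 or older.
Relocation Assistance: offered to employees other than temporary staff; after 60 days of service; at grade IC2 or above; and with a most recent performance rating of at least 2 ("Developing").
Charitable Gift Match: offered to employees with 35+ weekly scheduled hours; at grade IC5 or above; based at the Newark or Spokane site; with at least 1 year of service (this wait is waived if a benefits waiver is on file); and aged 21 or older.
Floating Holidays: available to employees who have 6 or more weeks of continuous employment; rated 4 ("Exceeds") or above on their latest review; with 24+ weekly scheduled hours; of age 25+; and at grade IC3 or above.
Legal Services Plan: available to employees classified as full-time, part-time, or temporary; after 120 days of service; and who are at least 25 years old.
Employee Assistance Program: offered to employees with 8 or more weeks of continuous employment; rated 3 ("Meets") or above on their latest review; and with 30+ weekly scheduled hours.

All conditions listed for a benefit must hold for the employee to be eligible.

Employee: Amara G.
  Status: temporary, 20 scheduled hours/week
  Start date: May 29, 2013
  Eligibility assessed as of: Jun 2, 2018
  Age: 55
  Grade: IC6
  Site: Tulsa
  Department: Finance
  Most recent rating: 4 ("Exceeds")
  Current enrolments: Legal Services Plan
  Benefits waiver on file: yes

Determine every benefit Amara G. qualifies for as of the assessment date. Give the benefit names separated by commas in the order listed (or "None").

Service from May 29, 2013 to Jun 2, 2018: 1830 days.
Gym Reimbursement — status temporary ✓; service 1830 days ≥ 12 months (≈360 days) ✓; age 55 ≥ 18 ✓; dept Finance ✓; 20 hrs/wk < 40 ✗ → not eligible.
Annual Bonus Plan — status temporary ✓; service 1830 days ≥ 6 months (≈180 days) ✓; 20 hrs/wk < 40 ✗ → not eligible.
Dental Plan — status temporary ✗ (requires full-time or part-time) → not eligible.
Relocation Assistance — status temporary ✗ (excluded) → not eligible.
Charitable Gift Match — 20 hrs/wk < 35 ✗ → not eligible.
Floating Holidays — service 1830 days ≥ 6 weeks (≈42 days) ✓; rating 4 ≥ 4 ✓; 20 hrs/wk < 24 ✗ → not eligible.
Legal Services Plan — status temporary ✓; service 1830 days ≥ 120 days ✓; age 55 ≥ 25 ✓ → eligible.
Employee Assistance Program — service 1830 days ≥ 8 weeks (≈56 days) ✓; rating 4 ≥ 3 ✓; 20 hrs/wk < 30 ✗ → not eligible.

Legal Services Plan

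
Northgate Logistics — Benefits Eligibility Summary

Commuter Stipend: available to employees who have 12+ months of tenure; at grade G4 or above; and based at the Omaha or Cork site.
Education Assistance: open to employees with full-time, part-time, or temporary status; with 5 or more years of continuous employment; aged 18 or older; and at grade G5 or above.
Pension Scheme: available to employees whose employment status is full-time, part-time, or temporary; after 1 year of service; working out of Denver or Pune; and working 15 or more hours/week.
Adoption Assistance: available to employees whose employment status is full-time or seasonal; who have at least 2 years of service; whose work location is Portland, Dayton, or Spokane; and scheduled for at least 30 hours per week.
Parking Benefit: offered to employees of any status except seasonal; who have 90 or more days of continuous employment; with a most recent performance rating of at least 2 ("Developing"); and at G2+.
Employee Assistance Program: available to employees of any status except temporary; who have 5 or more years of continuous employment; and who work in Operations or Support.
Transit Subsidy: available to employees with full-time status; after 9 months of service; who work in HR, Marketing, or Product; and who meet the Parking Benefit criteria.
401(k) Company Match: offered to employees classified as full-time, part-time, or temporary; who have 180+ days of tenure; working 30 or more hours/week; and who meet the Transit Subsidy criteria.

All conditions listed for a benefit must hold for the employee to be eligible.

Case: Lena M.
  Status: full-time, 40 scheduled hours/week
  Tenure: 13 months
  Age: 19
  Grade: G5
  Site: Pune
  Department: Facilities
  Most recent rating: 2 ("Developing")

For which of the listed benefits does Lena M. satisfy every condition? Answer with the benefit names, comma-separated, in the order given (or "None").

Pension Scheme, Parking Benefit

Commuter Stipend — service 13 months ≥ 12 months ✓; grade G5 ≥ G4 ✓; site Pune ✗ (not Omaha or Cork) → not eligible.
Education Assistance — status full-time ✓; service 13 months < 5 years (≈1825 days) ✗ → not eligible.
Pension Scheme — status full-time ✓; service 13 months ≥ 1 year (≈365 days) ✓; site Pune ✓; 40 hrs/wk ≥ 15 ✓ → eligible.
Adoption Assistance — status full-time ✓; service 13 months < 2 years (≈730 days) ✗ → not eligible.
Parking Benefit — status full-time ✓ (not excluded); service 13 months ≥ 90 days ✓; rating 2 ≥ 2 ✓; grade G5 ≥ G2 ✓ → eligible.
Employee Assistance Program — status full-time ✓ (not excluded); service 13 months < 5 years (≈1825 days) ✗ → not eligible.
Transit Subsidy — status full-time ✓; service 13 months ≥ 9 months ✓; dept Facilities ✗ → not eligible.
401(k) Company Match — status full-time ✓; service 13 months ≥ 180 days ✓; 40 hrs/wk ≥ 30 ✓; not eligible for Transit Subsidy ✗ → not eligible.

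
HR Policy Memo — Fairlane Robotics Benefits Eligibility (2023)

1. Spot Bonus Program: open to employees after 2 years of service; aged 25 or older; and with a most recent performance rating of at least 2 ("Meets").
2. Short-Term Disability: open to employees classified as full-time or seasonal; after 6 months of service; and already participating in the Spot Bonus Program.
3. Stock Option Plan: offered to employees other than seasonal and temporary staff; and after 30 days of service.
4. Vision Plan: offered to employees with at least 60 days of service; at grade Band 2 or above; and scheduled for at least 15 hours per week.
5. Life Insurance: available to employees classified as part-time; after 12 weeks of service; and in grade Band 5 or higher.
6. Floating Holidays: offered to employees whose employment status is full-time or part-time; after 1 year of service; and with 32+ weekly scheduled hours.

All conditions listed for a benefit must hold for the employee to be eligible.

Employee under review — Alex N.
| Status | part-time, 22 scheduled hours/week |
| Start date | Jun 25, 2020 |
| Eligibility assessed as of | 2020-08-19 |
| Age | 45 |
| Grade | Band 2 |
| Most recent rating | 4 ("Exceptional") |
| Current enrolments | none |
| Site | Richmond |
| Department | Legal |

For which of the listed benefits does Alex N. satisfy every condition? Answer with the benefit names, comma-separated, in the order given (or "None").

Service from Jun 25, 2020 to 2020-08-19: 55 days.
Spot Bonus Program — service 55 days < 2 years (≈730 days) ✗ → not eligible.
Short-Term Disability — status part-time ✗ (requires full-time or seasonal) → not eligible.
Stock Option Plan — status part-time ✓ (not excluded); service 55 days ≥ 30 days ✓ → eligible.
Vision Plan — service 55 days < 60 days ✗ → not eligible.
Life Insurance — status part-time ✓; service 55 days < 12 weeks (≈84 days) ✗ → not eligible.
Floating Holidays — status part-time ✓; service 55 days < 1 year (≈365 days) ✗ → not eligible.

Stock Option Plan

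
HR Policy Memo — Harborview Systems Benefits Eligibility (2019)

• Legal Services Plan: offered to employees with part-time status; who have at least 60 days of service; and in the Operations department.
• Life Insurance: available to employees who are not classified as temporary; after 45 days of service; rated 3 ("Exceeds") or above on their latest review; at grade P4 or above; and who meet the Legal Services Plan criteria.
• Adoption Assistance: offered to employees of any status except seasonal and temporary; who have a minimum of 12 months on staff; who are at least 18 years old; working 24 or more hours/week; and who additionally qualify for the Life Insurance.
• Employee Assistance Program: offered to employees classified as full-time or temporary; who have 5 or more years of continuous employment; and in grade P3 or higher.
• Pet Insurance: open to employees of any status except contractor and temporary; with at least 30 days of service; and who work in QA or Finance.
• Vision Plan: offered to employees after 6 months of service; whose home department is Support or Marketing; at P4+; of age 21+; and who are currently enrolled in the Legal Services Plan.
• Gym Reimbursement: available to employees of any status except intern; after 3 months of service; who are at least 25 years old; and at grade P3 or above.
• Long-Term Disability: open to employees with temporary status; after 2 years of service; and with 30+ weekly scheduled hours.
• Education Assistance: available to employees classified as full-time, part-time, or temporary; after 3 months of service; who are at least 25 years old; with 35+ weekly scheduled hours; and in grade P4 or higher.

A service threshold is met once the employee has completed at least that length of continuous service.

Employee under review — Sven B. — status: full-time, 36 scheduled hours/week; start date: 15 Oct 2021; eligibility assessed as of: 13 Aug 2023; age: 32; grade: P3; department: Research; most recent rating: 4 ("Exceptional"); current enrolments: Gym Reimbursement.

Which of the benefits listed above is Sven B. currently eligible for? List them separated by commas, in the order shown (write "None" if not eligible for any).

Service from 15 Oct 2021 to 13 Aug 2023: 667 days.
Legal Services Plan — status full-time ✗ (requires part-time) → not eligible.
Life Insurance — status full-time ✓ (not excluded); service 667 days ≥ 45 days ✓; rating 4 ≥ 3 ✓; grade P3 < P4 ✗ → not eligible.
Adoption Assistance — status full-time ✓ (not excluded); service 667 days ≥ 12 months (≈360 days) ✓; age 32 ≥ 18 ✓; 36 hrs/wk ≥ 24 ✓; not eligible for Life Insurance ✗ → not eligible.
Employee Assistance Program — status full-time ✓; service 667 days < 5 years (≈1825 days) ✗ → not eligible.
Pet Insurance — status full-time ✓ (not excluded); service 667 days ≥ 30 days ✓; dept Research ✗ → not eligible.
Vision Plan — service 667 days ≥ 6 months (≈180 days) ✓; dept Research ✗ → not eligible.
Gym Reimbursement — status full-time ✓ (not excluded); service 667 days ≥ 3 months (≈90 days) ✓; age 32 ≥ 25 ✓; grade P3 ≥ P3 ✓ → eligible.
Long-Term Disability — status full-time ✗ (requires temporary) → not eligible.
Education Assistance — status full-time ✓; service 667 days ≥ 3 months (≈90 days) ✓; age 32 ≥ 25 ✓; 36 hrs/wk ≥ 35 ✓; grade P3 < P4 ✗ → not eligible.

Gym Reimbursement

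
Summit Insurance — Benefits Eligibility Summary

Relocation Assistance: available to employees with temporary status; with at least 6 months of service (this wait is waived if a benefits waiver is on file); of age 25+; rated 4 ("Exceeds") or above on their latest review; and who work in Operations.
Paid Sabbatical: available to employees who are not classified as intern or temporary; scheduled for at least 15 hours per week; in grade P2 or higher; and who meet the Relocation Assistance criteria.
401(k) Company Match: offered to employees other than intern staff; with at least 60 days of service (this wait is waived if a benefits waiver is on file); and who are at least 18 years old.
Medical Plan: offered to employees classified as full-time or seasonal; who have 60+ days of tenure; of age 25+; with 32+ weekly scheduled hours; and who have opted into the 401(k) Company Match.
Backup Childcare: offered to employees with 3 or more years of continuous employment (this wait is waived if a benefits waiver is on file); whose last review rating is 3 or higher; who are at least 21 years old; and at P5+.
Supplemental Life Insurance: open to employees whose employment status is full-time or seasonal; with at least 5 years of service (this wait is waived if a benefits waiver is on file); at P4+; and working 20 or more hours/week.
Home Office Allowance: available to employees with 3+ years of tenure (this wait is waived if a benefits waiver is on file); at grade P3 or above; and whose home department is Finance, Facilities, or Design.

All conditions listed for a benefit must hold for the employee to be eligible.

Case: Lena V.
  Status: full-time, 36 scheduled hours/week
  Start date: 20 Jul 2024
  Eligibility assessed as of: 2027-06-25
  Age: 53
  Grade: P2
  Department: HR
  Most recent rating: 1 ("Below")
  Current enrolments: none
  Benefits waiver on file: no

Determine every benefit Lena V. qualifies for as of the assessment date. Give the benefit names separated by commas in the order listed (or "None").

Service from 20 Jul 2024 to 2027-06-25: 1070 days.
Relocation Assistance — status full-time ✗ (requires temporary) → not eligible.
Paid Sabbatical — status full-time ✓ (not excluded); 36 hrs/wk ≥ 15 ✓; grade P2 ≥ P2 ✓; not eligible for Relocation Assistance ✗ → not eligible.
401(k) Company Match — status full-time ✓ (not excluded); no waiver, service 1070 days ≥ 60 days ✓; age 53 ≥ 18 ✓ → eligible.
Medical Plan — status full-time ✓; service 1070 days ≥ 60 days ✓; age 53 ≥ 25 ✓; 36 hrs/wk ≥ 32 ✓; not enrolled in 401(k) Company Match ✗ → not eligible.
Backup Childcare — no waiver, service 1070 days < 3 years (≈1095 days) ✗ → not eligible.
Supplemental Life Insurance — status full-time ✓; no waiver, service 1070 days < 5 years (≈1825 days) ✗ → not eligible.
Home Office Allowance — no waiver, service 1070 days < 3 years (≈1095 days) ✗ → not eligible.

401(k) Company Match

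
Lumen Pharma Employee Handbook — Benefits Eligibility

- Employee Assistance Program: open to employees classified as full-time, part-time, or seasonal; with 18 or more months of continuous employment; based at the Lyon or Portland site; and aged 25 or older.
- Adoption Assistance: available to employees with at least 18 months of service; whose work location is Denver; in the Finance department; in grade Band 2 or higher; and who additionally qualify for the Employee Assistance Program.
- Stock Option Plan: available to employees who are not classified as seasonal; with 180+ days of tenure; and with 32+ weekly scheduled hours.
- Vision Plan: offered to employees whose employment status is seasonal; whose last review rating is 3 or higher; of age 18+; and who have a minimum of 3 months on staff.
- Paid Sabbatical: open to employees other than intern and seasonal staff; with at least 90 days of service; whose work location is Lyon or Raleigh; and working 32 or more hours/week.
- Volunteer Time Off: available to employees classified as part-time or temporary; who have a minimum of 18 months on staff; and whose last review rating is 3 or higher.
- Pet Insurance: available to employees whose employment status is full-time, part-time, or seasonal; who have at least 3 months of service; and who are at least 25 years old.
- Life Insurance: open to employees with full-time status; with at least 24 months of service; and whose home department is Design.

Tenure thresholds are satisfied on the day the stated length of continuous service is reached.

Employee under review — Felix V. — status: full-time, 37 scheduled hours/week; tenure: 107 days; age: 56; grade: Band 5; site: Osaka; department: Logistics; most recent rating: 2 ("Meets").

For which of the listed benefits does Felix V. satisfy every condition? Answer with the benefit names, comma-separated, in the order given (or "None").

Employee Assistance Program — status full-time ✓; service 107 days < 18 months (≈540 days) ✗ → not eligible.
Adoption Assistance — service 107 days < 18 months (≈540 days) ✗ → not eligible.
Stock Option Plan — status full-time ✓ (not excluded); service 107 days < 180 days ✗ → not eligible.
Vision Plan — status full-time ✗ (requires seasonal) → not eligible.
Paid Sabbatical — status full-time ✓ (not excluded); service 107 days ≥ 90 days ✓; site Osaka ✗ (not Lyon or Raleigh) → not eligible.
Volunteer Time Off — status full-time ✗ (requires part-time or temporary) → not eligible.
Pet Insurance — status full-time ✓; service 107 days ≥ 3 months (≈90 days) ✓; age 56 ≥ 25 ✓ → eligible.
Life Insurance — status full-time ✓; service 107 days < 24 months (≈720 days) ✗ → not eligible.

Pet Insurance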